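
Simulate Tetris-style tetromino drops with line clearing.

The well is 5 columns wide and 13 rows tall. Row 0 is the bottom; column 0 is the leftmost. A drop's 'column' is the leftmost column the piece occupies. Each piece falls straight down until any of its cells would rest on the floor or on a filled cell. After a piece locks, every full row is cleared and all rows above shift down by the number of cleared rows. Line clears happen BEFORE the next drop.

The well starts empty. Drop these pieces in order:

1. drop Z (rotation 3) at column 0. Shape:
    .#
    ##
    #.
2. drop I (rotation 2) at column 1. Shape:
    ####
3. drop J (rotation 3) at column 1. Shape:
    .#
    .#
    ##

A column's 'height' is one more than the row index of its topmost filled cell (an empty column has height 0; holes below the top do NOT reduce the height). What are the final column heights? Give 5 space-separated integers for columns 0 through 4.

Drop 1: Z rot3 at col 0 lands with bottom-row=0; cleared 0 line(s) (total 0); column heights now [2 3 0 0 0], max=3
Drop 2: I rot2 at col 1 lands with bottom-row=3; cleared 0 line(s) (total 0); column heights now [2 4 4 4 4], max=4
Drop 3: J rot3 at col 1 lands with bottom-row=4; cleared 0 line(s) (total 0); column heights now [2 5 7 4 4], max=7

Answer: 2 5 7 4 4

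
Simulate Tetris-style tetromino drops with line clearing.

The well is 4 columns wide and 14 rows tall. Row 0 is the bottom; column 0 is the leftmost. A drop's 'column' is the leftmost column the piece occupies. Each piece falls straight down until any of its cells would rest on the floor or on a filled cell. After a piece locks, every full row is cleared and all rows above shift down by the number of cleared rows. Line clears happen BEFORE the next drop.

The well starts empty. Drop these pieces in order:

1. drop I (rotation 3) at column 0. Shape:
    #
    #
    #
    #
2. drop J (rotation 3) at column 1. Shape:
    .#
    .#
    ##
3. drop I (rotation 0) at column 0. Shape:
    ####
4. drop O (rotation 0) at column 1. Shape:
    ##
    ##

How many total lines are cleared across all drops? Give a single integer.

Drop 1: I rot3 at col 0 lands with bottom-row=0; cleared 0 line(s) (total 0); column heights now [4 0 0 0], max=4
Drop 2: J rot3 at col 1 lands with bottom-row=0; cleared 0 line(s) (total 0); column heights now [4 1 3 0], max=4
Drop 3: I rot0 at col 0 lands with bottom-row=4; cleared 1 line(s) (total 1); column heights now [4 1 3 0], max=4
Drop 4: O rot0 at col 1 lands with bottom-row=3; cleared 0 line(s) (total 1); column heights now [4 5 5 0], max=5

Answer: 1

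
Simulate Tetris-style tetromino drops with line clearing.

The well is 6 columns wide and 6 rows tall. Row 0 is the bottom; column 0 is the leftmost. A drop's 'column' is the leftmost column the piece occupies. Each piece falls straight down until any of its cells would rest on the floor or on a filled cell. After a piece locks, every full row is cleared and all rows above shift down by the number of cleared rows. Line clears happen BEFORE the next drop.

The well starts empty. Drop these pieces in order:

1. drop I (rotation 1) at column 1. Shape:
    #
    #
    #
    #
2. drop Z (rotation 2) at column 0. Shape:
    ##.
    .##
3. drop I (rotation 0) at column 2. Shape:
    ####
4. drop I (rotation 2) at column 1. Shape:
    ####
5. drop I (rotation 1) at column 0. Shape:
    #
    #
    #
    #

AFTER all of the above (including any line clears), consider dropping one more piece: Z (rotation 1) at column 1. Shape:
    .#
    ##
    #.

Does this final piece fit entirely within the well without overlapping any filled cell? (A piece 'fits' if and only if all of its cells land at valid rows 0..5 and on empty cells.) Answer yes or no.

Answer: no

Derivation:
Drop 1: I rot1 at col 1 lands with bottom-row=0; cleared 0 line(s) (total 0); column heights now [0 4 0 0 0 0], max=4
Drop 2: Z rot2 at col 0 lands with bottom-row=4; cleared 0 line(s) (total 0); column heights now [6 6 5 0 0 0], max=6
Drop 3: I rot0 at col 2 lands with bottom-row=5; cleared 1 line(s) (total 1); column heights now [0 5 5 0 0 0], max=5
Drop 4: I rot2 at col 1 lands with bottom-row=5; cleared 0 line(s) (total 1); column heights now [0 6 6 6 6 0], max=6
Drop 5: I rot1 at col 0 lands with bottom-row=0; cleared 0 line(s) (total 1); column heights now [4 6 6 6 6 0], max=6
Test piece Z rot1 at col 1 (width 2): heights before test = [4 6 6 6 6 0]; fits = False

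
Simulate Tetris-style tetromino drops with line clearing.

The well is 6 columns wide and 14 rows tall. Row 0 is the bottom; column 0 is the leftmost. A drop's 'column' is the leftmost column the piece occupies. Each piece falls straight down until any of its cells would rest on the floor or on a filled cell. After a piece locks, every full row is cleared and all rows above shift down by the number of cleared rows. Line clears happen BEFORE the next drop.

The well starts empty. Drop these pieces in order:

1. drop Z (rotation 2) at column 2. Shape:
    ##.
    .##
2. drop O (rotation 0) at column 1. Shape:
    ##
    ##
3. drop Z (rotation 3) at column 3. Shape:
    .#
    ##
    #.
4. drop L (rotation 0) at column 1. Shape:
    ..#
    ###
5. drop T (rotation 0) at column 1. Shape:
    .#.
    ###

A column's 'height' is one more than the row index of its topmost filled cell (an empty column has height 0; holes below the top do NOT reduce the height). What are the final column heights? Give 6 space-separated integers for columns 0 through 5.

Drop 1: Z rot2 at col 2 lands with bottom-row=0; cleared 0 line(s) (total 0); column heights now [0 0 2 2 1 0], max=2
Drop 2: O rot0 at col 1 lands with bottom-row=2; cleared 0 line(s) (total 0); column heights now [0 4 4 2 1 0], max=4
Drop 3: Z rot3 at col 3 lands with bottom-row=2; cleared 0 line(s) (total 0); column heights now [0 4 4 4 5 0], max=5
Drop 4: L rot0 at col 1 lands with bottom-row=4; cleared 0 line(s) (total 0); column heights now [0 5 5 6 5 0], max=6
Drop 5: T rot0 at col 1 lands with bottom-row=6; cleared 0 line(s) (total 0); column heights now [0 7 8 7 5 0], max=8

Answer: 0 7 8 7 5 0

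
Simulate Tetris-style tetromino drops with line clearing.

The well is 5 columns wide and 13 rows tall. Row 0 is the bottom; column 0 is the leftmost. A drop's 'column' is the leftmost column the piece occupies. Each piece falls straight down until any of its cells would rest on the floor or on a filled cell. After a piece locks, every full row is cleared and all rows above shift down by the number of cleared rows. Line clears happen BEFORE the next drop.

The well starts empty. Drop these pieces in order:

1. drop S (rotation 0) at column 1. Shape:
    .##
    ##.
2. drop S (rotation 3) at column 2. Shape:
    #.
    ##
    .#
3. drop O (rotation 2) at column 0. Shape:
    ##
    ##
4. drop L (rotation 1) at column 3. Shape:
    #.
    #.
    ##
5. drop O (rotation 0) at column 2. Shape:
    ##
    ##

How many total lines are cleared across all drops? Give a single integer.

Drop 1: S rot0 at col 1 lands with bottom-row=0; cleared 0 line(s) (total 0); column heights now [0 1 2 2 0], max=2
Drop 2: S rot3 at col 2 lands with bottom-row=2; cleared 0 line(s) (total 0); column heights now [0 1 5 4 0], max=5
Drop 3: O rot2 at col 0 lands with bottom-row=1; cleared 0 line(s) (total 0); column heights now [3 3 5 4 0], max=5
Drop 4: L rot1 at col 3 lands with bottom-row=4; cleared 0 line(s) (total 0); column heights now [3 3 5 7 5], max=7
Drop 5: O rot0 at col 2 lands with bottom-row=7; cleared 0 line(s) (total 0); column heights now [3 3 9 9 5], max=9

Answer: 0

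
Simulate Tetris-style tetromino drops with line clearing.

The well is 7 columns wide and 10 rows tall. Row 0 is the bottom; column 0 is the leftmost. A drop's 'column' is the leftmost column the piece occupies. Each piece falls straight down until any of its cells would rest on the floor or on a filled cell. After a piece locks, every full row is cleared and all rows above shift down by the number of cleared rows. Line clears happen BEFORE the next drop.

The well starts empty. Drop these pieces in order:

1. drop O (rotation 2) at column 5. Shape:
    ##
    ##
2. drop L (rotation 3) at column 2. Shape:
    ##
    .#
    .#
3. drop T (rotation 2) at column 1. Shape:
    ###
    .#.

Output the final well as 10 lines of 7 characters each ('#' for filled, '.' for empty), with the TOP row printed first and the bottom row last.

Drop 1: O rot2 at col 5 lands with bottom-row=0; cleared 0 line(s) (total 0); column heights now [0 0 0 0 0 2 2], max=2
Drop 2: L rot3 at col 2 lands with bottom-row=0; cleared 0 line(s) (total 0); column heights now [0 0 3 3 0 2 2], max=3
Drop 3: T rot2 at col 1 lands with bottom-row=3; cleared 0 line(s) (total 0); column heights now [0 5 5 5 0 2 2], max=5

Answer: .......
.......
.......
.......
.......
.###...
..#....
..##...
...#.##
...#.##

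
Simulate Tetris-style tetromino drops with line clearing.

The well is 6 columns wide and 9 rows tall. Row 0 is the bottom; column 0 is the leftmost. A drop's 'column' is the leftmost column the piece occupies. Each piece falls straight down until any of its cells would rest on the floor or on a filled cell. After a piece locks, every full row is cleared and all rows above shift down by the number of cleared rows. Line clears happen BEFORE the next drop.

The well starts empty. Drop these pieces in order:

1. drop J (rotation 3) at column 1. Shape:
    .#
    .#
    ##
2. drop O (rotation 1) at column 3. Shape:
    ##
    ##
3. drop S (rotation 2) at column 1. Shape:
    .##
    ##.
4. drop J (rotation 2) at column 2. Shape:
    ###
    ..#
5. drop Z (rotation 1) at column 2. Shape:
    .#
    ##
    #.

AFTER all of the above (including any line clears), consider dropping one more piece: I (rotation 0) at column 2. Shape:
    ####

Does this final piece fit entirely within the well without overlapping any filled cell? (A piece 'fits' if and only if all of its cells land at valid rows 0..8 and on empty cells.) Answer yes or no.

Answer: no

Derivation:
Drop 1: J rot3 at col 1 lands with bottom-row=0; cleared 0 line(s) (total 0); column heights now [0 1 3 0 0 0], max=3
Drop 2: O rot1 at col 3 lands with bottom-row=0; cleared 0 line(s) (total 0); column heights now [0 1 3 2 2 0], max=3
Drop 3: S rot2 at col 1 lands with bottom-row=3; cleared 0 line(s) (total 0); column heights now [0 4 5 5 2 0], max=5
Drop 4: J rot2 at col 2 lands with bottom-row=4; cleared 0 line(s) (total 0); column heights now [0 4 6 6 6 0], max=6
Drop 5: Z rot1 at col 2 lands with bottom-row=6; cleared 0 line(s) (total 0); column heights now [0 4 8 9 6 0], max=9
Test piece I rot0 at col 2 (width 4): heights before test = [0 4 8 9 6 0]; fits = False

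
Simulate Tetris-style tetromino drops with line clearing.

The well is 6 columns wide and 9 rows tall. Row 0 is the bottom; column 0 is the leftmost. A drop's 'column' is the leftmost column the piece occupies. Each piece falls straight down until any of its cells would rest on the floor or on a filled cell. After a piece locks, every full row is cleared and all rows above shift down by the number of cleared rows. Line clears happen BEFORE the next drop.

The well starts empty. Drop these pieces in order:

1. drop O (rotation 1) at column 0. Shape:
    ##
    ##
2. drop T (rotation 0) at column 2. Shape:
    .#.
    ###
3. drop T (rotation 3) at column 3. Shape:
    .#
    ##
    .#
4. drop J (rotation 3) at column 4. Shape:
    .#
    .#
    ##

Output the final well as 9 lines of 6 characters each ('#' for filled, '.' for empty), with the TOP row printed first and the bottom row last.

Drop 1: O rot1 at col 0 lands with bottom-row=0; cleared 0 line(s) (total 0); column heights now [2 2 0 0 0 0], max=2
Drop 2: T rot0 at col 2 lands with bottom-row=0; cleared 0 line(s) (total 0); column heights now [2 2 1 2 1 0], max=2
Drop 3: T rot3 at col 3 lands with bottom-row=1; cleared 0 line(s) (total 0); column heights now [2 2 1 3 4 0], max=4
Drop 4: J rot3 at col 4 lands with bottom-row=4; cleared 0 line(s) (total 0); column heights now [2 2 1 3 5 7], max=7

Answer: ......
......
.....#
.....#
....##
....#.
...##.
##.##.
#####.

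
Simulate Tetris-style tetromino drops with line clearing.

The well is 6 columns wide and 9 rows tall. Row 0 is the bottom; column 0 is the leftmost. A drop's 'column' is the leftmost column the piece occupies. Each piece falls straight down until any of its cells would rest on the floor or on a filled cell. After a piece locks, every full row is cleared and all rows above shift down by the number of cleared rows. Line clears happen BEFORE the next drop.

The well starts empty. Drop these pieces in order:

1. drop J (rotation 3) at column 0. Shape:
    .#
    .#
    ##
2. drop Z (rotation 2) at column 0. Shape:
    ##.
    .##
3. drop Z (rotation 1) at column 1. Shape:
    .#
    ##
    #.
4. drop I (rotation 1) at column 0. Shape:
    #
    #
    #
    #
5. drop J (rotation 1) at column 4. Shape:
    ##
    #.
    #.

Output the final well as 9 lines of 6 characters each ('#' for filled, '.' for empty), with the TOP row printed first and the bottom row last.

Drop 1: J rot3 at col 0 lands with bottom-row=0; cleared 0 line(s) (total 0); column heights now [1 3 0 0 0 0], max=3
Drop 2: Z rot2 at col 0 lands with bottom-row=3; cleared 0 line(s) (total 0); column heights now [5 5 4 0 0 0], max=5
Drop 3: Z rot1 at col 1 lands with bottom-row=5; cleared 0 line(s) (total 0); column heights now [5 7 8 0 0 0], max=8
Drop 4: I rot1 at col 0 lands with bottom-row=5; cleared 0 line(s) (total 0); column heights now [9 7 8 0 0 0], max=9
Drop 5: J rot1 at col 4 lands with bottom-row=0; cleared 0 line(s) (total 0); column heights now [9 7 8 0 3 3], max=9

Answer: #.....
#.#...
###...
##....
##....
.##...
.#..##
.#..#.
##..#.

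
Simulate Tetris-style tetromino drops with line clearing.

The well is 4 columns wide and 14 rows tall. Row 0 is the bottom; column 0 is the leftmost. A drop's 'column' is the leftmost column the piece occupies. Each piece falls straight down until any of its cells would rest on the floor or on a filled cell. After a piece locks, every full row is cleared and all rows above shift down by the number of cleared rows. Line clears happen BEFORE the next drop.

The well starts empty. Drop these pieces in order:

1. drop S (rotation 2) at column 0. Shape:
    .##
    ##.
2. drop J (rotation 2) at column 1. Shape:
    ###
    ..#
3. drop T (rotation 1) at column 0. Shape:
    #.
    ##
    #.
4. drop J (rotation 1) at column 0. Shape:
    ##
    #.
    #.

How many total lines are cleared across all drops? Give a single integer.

Drop 1: S rot2 at col 0 lands with bottom-row=0; cleared 0 line(s) (total 0); column heights now [1 2 2 0], max=2
Drop 2: J rot2 at col 1 lands with bottom-row=1; cleared 0 line(s) (total 0); column heights now [1 3 3 3], max=3
Drop 3: T rot1 at col 0 lands with bottom-row=2; cleared 1 line(s) (total 1); column heights now [4 3 2 2], max=4
Drop 4: J rot1 at col 0 lands with bottom-row=4; cleared 0 line(s) (total 1); column heights now [7 7 2 2], max=7

Answer: 1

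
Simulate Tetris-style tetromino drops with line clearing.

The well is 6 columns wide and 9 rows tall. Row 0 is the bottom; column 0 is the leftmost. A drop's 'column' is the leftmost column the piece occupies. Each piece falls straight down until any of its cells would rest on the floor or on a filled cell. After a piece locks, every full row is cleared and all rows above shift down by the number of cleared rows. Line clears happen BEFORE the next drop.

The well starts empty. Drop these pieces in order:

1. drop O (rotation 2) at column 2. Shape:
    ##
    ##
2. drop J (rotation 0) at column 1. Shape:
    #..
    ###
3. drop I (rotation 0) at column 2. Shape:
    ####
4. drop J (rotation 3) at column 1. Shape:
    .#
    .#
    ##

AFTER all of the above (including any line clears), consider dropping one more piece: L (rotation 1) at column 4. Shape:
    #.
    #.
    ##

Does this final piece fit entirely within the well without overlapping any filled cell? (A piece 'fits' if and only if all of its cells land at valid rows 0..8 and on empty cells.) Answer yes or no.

Drop 1: O rot2 at col 2 lands with bottom-row=0; cleared 0 line(s) (total 0); column heights now [0 0 2 2 0 0], max=2
Drop 2: J rot0 at col 1 lands with bottom-row=2; cleared 0 line(s) (total 0); column heights now [0 4 3 3 0 0], max=4
Drop 3: I rot0 at col 2 lands with bottom-row=3; cleared 0 line(s) (total 0); column heights now [0 4 4 4 4 4], max=4
Drop 4: J rot3 at col 1 lands with bottom-row=4; cleared 0 line(s) (total 0); column heights now [0 5 7 4 4 4], max=7
Test piece L rot1 at col 4 (width 2): heights before test = [0 5 7 4 4 4]; fits = True

Answer: yes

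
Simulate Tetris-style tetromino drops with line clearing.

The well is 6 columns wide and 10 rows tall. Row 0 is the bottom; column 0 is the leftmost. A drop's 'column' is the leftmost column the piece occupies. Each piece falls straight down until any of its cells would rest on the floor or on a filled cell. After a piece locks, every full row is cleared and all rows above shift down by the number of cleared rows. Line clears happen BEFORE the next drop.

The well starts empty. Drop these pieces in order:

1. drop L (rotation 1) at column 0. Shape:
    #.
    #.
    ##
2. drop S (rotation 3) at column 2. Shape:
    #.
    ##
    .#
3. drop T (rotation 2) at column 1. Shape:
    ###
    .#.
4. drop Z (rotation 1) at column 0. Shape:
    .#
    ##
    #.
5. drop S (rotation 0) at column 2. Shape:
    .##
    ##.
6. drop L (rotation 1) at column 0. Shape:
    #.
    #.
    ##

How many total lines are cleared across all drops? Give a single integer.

Drop 1: L rot1 at col 0 lands with bottom-row=0; cleared 0 line(s) (total 0); column heights now [3 1 0 0 0 0], max=3
Drop 2: S rot3 at col 2 lands with bottom-row=0; cleared 0 line(s) (total 0); column heights now [3 1 3 2 0 0], max=3
Drop 3: T rot2 at col 1 lands with bottom-row=3; cleared 0 line(s) (total 0); column heights now [3 5 5 5 0 0], max=5
Drop 4: Z rot1 at col 0 lands with bottom-row=4; cleared 0 line(s) (total 0); column heights now [6 7 5 5 0 0], max=7
Drop 5: S rot0 at col 2 lands with bottom-row=5; cleared 0 line(s) (total 0); column heights now [6 7 6 7 7 0], max=7
Drop 6: L rot1 at col 0 lands with bottom-row=7; cleared 0 line(s) (total 0); column heights now [10 8 6 7 7 0], max=10

Answer: 0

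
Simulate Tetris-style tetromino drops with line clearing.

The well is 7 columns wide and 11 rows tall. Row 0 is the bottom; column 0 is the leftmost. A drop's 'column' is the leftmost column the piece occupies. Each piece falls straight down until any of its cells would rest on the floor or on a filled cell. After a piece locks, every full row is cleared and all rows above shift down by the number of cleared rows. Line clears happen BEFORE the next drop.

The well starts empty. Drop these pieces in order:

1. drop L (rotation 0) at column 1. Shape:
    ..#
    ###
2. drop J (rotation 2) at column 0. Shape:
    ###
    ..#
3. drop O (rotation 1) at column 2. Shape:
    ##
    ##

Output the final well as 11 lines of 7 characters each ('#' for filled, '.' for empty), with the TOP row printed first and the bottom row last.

Answer: .......
.......
.......
.......
.......
.......
..##...
..##...
###....
..##...
.###...

Derivation:
Drop 1: L rot0 at col 1 lands with bottom-row=0; cleared 0 line(s) (total 0); column heights now [0 1 1 2 0 0 0], max=2
Drop 2: J rot2 at col 0 lands with bottom-row=1; cleared 0 line(s) (total 0); column heights now [3 3 3 2 0 0 0], max=3
Drop 3: O rot1 at col 2 lands with bottom-row=3; cleared 0 line(s) (total 0); column heights now [3 3 5 5 0 0 0], max=5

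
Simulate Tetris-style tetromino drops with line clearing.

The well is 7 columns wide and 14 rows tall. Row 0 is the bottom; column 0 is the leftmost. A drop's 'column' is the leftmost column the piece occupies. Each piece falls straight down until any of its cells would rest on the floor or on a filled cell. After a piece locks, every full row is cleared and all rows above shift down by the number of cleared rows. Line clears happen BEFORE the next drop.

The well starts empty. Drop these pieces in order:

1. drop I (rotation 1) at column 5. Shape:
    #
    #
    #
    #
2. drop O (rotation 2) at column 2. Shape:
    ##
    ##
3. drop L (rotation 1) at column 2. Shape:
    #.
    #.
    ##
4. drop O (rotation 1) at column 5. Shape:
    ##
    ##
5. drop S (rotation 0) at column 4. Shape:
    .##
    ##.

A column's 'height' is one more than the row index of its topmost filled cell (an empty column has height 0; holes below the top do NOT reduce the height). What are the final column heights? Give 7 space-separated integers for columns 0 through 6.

Answer: 0 0 5 3 7 8 8

Derivation:
Drop 1: I rot1 at col 5 lands with bottom-row=0; cleared 0 line(s) (total 0); column heights now [0 0 0 0 0 4 0], max=4
Drop 2: O rot2 at col 2 lands with bottom-row=0; cleared 0 line(s) (total 0); column heights now [0 0 2 2 0 4 0], max=4
Drop 3: L rot1 at col 2 lands with bottom-row=2; cleared 0 line(s) (total 0); column heights now [0 0 5 3 0 4 0], max=5
Drop 4: O rot1 at col 5 lands with bottom-row=4; cleared 0 line(s) (total 0); column heights now [0 0 5 3 0 6 6], max=6
Drop 5: S rot0 at col 4 lands with bottom-row=6; cleared 0 line(s) (total 0); column heights now [0 0 5 3 7 8 8], max=8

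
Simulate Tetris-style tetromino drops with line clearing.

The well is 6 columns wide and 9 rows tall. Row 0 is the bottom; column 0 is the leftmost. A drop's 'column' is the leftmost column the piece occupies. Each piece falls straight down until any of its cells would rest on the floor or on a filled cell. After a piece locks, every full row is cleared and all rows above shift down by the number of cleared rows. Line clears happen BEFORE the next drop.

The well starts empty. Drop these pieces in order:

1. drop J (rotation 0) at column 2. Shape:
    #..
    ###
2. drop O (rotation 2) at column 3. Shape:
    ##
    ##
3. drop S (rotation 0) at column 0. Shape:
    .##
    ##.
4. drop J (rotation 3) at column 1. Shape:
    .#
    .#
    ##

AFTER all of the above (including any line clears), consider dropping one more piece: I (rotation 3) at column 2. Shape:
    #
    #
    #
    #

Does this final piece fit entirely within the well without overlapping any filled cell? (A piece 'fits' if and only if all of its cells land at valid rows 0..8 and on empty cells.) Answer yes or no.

Drop 1: J rot0 at col 2 lands with bottom-row=0; cleared 0 line(s) (total 0); column heights now [0 0 2 1 1 0], max=2
Drop 2: O rot2 at col 3 lands with bottom-row=1; cleared 0 line(s) (total 0); column heights now [0 0 2 3 3 0], max=3
Drop 3: S rot0 at col 0 lands with bottom-row=1; cleared 0 line(s) (total 0); column heights now [2 3 3 3 3 0], max=3
Drop 4: J rot3 at col 1 lands with bottom-row=3; cleared 0 line(s) (total 0); column heights now [2 4 6 3 3 0], max=6
Test piece I rot3 at col 2 (width 1): heights before test = [2 4 6 3 3 0]; fits = False

Answer: no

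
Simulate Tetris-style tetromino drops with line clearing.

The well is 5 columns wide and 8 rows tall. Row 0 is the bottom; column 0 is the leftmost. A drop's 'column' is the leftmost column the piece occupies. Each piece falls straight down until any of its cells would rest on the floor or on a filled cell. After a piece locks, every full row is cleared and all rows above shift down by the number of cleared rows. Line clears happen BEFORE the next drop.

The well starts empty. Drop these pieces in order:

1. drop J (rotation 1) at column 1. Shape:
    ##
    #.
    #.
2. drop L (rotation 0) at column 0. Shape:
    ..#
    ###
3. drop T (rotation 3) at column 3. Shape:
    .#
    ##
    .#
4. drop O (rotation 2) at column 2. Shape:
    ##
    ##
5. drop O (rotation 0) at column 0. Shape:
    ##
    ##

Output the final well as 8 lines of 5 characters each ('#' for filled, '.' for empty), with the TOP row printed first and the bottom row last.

Answer: .....
..##.
####.
###..
###..
.##.#
.#.##
.#..#

Derivation:
Drop 1: J rot1 at col 1 lands with bottom-row=0; cleared 0 line(s) (total 0); column heights now [0 3 3 0 0], max=3
Drop 2: L rot0 at col 0 lands with bottom-row=3; cleared 0 line(s) (total 0); column heights now [4 4 5 0 0], max=5
Drop 3: T rot3 at col 3 lands with bottom-row=0; cleared 0 line(s) (total 0); column heights now [4 4 5 2 3], max=5
Drop 4: O rot2 at col 2 lands with bottom-row=5; cleared 0 line(s) (total 0); column heights now [4 4 7 7 3], max=7
Drop 5: O rot0 at col 0 lands with bottom-row=4; cleared 0 line(s) (total 0); column heights now [6 6 7 7 3], max=7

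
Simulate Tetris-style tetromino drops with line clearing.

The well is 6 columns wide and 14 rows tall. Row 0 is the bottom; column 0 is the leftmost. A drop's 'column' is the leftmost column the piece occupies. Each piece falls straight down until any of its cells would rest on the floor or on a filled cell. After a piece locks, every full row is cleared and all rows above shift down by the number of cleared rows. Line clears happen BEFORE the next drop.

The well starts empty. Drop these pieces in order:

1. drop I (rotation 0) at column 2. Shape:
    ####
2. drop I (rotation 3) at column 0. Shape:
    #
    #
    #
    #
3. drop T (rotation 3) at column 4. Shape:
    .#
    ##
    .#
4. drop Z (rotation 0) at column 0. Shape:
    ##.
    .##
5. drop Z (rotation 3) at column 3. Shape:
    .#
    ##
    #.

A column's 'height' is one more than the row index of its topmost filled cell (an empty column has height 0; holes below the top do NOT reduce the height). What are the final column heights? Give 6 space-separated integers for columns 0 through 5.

Drop 1: I rot0 at col 2 lands with bottom-row=0; cleared 0 line(s) (total 0); column heights now [0 0 1 1 1 1], max=1
Drop 2: I rot3 at col 0 lands with bottom-row=0; cleared 0 line(s) (total 0); column heights now [4 0 1 1 1 1], max=4
Drop 3: T rot3 at col 4 lands with bottom-row=1; cleared 0 line(s) (total 0); column heights now [4 0 1 1 3 4], max=4
Drop 4: Z rot0 at col 0 lands with bottom-row=3; cleared 0 line(s) (total 0); column heights now [5 5 4 1 3 4], max=5
Drop 5: Z rot3 at col 3 lands with bottom-row=2; cleared 1 line(s) (total 1); column heights now [4 4 1 3 4 3], max=4

Answer: 4 4 1 3 4 3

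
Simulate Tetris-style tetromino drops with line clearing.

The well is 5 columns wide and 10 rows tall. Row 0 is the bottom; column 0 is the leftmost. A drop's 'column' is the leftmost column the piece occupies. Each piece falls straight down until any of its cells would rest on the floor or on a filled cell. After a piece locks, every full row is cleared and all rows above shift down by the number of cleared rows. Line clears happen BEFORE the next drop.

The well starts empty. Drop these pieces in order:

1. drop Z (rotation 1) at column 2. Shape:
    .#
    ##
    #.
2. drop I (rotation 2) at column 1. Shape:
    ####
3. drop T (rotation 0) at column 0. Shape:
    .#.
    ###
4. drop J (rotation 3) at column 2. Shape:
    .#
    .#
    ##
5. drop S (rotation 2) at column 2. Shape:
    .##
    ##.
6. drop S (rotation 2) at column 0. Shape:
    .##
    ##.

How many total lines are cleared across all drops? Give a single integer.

Answer: 0

Derivation:
Drop 1: Z rot1 at col 2 lands with bottom-row=0; cleared 0 line(s) (total 0); column heights now [0 0 2 3 0], max=3
Drop 2: I rot2 at col 1 lands with bottom-row=3; cleared 0 line(s) (total 0); column heights now [0 4 4 4 4], max=4
Drop 3: T rot0 at col 0 lands with bottom-row=4; cleared 0 line(s) (total 0); column heights now [5 6 5 4 4], max=6
Drop 4: J rot3 at col 2 lands with bottom-row=5; cleared 0 line(s) (total 0); column heights now [5 6 6 8 4], max=8
Drop 5: S rot2 at col 2 lands with bottom-row=8; cleared 0 line(s) (total 0); column heights now [5 6 9 10 10], max=10
Drop 6: S rot2 at col 0 lands with bottom-row=8; cleared 0 line(s) (total 0); column heights now [9 10 10 10 10], max=10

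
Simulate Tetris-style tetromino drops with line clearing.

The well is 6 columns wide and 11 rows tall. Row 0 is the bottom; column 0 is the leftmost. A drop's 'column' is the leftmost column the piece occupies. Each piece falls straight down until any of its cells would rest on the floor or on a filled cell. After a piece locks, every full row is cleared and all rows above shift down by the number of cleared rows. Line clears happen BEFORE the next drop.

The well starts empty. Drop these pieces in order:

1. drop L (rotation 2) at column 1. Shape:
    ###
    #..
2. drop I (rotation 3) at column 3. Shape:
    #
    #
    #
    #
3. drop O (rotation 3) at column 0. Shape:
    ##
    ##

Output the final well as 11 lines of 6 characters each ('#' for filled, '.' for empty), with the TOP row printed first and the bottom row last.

Drop 1: L rot2 at col 1 lands with bottom-row=0; cleared 0 line(s) (total 0); column heights now [0 2 2 2 0 0], max=2
Drop 2: I rot3 at col 3 lands with bottom-row=2; cleared 0 line(s) (total 0); column heights now [0 2 2 6 0 0], max=6
Drop 3: O rot3 at col 0 lands with bottom-row=2; cleared 0 line(s) (total 0); column heights now [4 4 2 6 0 0], max=6

Answer: ......
......
......
......
......
...#..
...#..
##.#..
##.#..
.###..
.#....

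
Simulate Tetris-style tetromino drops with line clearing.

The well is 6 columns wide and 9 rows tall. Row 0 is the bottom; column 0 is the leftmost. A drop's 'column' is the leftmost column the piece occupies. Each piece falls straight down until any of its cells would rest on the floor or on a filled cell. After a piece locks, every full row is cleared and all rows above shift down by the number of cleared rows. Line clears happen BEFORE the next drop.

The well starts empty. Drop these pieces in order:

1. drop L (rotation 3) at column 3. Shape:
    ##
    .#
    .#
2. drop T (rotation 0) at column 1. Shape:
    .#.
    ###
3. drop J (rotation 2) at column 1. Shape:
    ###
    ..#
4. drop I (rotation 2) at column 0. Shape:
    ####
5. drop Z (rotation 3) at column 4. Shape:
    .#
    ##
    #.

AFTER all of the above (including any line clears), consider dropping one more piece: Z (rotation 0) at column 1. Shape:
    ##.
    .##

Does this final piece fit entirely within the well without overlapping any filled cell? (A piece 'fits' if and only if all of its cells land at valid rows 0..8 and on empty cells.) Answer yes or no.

Answer: yes

Derivation:
Drop 1: L rot3 at col 3 lands with bottom-row=0; cleared 0 line(s) (total 0); column heights now [0 0 0 3 3 0], max=3
Drop 2: T rot0 at col 1 lands with bottom-row=3; cleared 0 line(s) (total 0); column heights now [0 4 5 4 3 0], max=5
Drop 3: J rot2 at col 1 lands with bottom-row=4; cleared 0 line(s) (total 0); column heights now [0 6 6 6 3 0], max=6
Drop 4: I rot2 at col 0 lands with bottom-row=6; cleared 0 line(s) (total 0); column heights now [7 7 7 7 3 0], max=7
Drop 5: Z rot3 at col 4 lands with bottom-row=3; cleared 0 line(s) (total 0); column heights now [7 7 7 7 5 6], max=7
Test piece Z rot0 at col 1 (width 3): heights before test = [7 7 7 7 5 6]; fits = True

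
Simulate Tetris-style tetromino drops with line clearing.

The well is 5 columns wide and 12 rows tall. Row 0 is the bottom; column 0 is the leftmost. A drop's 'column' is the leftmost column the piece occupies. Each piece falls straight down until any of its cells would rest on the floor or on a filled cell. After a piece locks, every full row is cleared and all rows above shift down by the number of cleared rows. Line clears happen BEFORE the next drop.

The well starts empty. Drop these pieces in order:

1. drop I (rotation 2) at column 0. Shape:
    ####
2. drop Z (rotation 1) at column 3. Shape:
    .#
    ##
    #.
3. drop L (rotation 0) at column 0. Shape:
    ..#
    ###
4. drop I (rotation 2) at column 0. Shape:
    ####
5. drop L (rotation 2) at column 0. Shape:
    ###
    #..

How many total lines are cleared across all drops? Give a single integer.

Drop 1: I rot2 at col 0 lands with bottom-row=0; cleared 0 line(s) (total 0); column heights now [1 1 1 1 0], max=1
Drop 2: Z rot1 at col 3 lands with bottom-row=1; cleared 0 line(s) (total 0); column heights now [1 1 1 3 4], max=4
Drop 3: L rot0 at col 0 lands with bottom-row=1; cleared 0 line(s) (total 0); column heights now [2 2 3 3 4], max=4
Drop 4: I rot2 at col 0 lands with bottom-row=3; cleared 1 line(s) (total 1); column heights now [2 2 3 3 3], max=3
Drop 5: L rot2 at col 0 lands with bottom-row=2; cleared 0 line(s) (total 1); column heights now [4 4 4 3 3], max=4

Answer: 1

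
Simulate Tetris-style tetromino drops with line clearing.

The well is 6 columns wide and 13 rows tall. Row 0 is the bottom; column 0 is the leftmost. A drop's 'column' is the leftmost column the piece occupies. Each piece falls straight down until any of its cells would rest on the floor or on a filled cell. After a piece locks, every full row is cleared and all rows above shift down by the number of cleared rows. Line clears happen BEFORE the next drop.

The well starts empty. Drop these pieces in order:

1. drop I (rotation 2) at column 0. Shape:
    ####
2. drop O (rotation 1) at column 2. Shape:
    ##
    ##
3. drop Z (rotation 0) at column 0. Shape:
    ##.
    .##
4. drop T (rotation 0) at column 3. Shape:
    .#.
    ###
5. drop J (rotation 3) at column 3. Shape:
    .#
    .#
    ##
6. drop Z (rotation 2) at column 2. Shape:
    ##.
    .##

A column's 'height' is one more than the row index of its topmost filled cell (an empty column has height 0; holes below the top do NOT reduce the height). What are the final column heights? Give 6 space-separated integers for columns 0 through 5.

Answer: 5 5 10 10 9 4

Derivation:
Drop 1: I rot2 at col 0 lands with bottom-row=0; cleared 0 line(s) (total 0); column heights now [1 1 1 1 0 0], max=1
Drop 2: O rot1 at col 2 lands with bottom-row=1; cleared 0 line(s) (total 0); column heights now [1 1 3 3 0 0], max=3
Drop 3: Z rot0 at col 0 lands with bottom-row=3; cleared 0 line(s) (total 0); column heights now [5 5 4 3 0 0], max=5
Drop 4: T rot0 at col 3 lands with bottom-row=3; cleared 0 line(s) (total 0); column heights now [5 5 4 4 5 4], max=5
Drop 5: J rot3 at col 3 lands with bottom-row=5; cleared 0 line(s) (total 0); column heights now [5 5 4 6 8 4], max=8
Drop 6: Z rot2 at col 2 lands with bottom-row=8; cleared 0 line(s) (total 0); column heights now [5 5 10 10 9 4], max=10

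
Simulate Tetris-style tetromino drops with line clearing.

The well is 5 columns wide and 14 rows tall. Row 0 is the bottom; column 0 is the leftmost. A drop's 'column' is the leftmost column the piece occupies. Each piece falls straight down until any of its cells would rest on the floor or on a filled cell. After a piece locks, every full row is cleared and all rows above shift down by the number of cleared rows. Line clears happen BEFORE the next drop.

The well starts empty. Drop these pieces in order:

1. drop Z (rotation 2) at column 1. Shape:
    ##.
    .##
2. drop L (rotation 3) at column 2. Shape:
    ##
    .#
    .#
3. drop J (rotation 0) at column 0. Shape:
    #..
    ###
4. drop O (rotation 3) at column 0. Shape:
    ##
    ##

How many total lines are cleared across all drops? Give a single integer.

Answer: 0

Derivation:
Drop 1: Z rot2 at col 1 lands with bottom-row=0; cleared 0 line(s) (total 0); column heights now [0 2 2 1 0], max=2
Drop 2: L rot3 at col 2 lands with bottom-row=1; cleared 0 line(s) (total 0); column heights now [0 2 4 4 0], max=4
Drop 3: J rot0 at col 0 lands with bottom-row=4; cleared 0 line(s) (total 0); column heights now [6 5 5 4 0], max=6
Drop 4: O rot3 at col 0 lands with bottom-row=6; cleared 0 line(s) (total 0); column heights now [8 8 5 4 0], max=8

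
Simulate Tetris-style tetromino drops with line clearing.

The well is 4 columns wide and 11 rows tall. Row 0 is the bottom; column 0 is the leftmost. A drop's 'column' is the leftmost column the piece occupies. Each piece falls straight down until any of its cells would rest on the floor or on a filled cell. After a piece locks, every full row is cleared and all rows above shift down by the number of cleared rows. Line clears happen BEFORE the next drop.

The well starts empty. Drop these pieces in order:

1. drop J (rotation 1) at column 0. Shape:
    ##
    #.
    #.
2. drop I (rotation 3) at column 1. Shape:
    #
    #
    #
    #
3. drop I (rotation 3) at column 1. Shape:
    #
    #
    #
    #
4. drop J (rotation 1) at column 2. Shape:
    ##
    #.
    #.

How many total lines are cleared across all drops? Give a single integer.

Drop 1: J rot1 at col 0 lands with bottom-row=0; cleared 0 line(s) (total 0); column heights now [3 3 0 0], max=3
Drop 2: I rot3 at col 1 lands with bottom-row=3; cleared 0 line(s) (total 0); column heights now [3 7 0 0], max=7
Drop 3: I rot3 at col 1 lands with bottom-row=7; cleared 0 line(s) (total 0); column heights now [3 11 0 0], max=11
Drop 4: J rot1 at col 2 lands with bottom-row=0; cleared 1 line(s) (total 1); column heights now [2 10 2 0], max=10

Answer: 1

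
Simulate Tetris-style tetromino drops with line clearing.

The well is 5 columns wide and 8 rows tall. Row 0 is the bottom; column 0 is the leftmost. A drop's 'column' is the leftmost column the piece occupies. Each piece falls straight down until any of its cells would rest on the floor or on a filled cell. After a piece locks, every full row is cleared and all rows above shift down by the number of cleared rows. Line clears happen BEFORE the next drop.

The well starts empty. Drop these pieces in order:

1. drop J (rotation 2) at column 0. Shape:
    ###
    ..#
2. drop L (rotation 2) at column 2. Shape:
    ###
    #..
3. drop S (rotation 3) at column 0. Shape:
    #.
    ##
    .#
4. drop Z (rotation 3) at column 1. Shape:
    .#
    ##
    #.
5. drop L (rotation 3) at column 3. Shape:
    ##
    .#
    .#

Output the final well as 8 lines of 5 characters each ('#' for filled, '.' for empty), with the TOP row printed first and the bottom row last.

Answer: .....
.....
..#..
.##..
##...
.####
###.#
..#.#

Derivation:
Drop 1: J rot2 at col 0 lands with bottom-row=0; cleared 0 line(s) (total 0); column heights now [2 2 2 0 0], max=2
Drop 2: L rot2 at col 2 lands with bottom-row=2; cleared 0 line(s) (total 0); column heights now [2 2 4 4 4], max=4
Drop 3: S rot3 at col 0 lands with bottom-row=2; cleared 1 line(s) (total 1); column heights now [4 3 3 0 0], max=4
Drop 4: Z rot3 at col 1 lands with bottom-row=3; cleared 0 line(s) (total 1); column heights now [4 5 6 0 0], max=6
Drop 5: L rot3 at col 3 lands with bottom-row=0; cleared 0 line(s) (total 1); column heights now [4 5 6 3 3], max=6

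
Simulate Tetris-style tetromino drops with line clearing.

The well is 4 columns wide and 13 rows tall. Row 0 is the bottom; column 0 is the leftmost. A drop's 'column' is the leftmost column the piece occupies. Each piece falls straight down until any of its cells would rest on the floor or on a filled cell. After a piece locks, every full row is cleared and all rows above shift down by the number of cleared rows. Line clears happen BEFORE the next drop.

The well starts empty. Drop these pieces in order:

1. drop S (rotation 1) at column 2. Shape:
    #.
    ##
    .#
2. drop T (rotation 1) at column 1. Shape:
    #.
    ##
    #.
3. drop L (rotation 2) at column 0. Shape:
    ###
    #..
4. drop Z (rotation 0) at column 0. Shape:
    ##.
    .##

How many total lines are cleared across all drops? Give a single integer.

Answer: 0

Derivation:
Drop 1: S rot1 at col 2 lands with bottom-row=0; cleared 0 line(s) (total 0); column heights now [0 0 3 2], max=3
Drop 2: T rot1 at col 1 lands with bottom-row=2; cleared 0 line(s) (total 0); column heights now [0 5 4 2], max=5
Drop 3: L rot2 at col 0 lands with bottom-row=4; cleared 0 line(s) (total 0); column heights now [6 6 6 2], max=6
Drop 4: Z rot0 at col 0 lands with bottom-row=6; cleared 0 line(s) (total 0); column heights now [8 8 7 2], max=8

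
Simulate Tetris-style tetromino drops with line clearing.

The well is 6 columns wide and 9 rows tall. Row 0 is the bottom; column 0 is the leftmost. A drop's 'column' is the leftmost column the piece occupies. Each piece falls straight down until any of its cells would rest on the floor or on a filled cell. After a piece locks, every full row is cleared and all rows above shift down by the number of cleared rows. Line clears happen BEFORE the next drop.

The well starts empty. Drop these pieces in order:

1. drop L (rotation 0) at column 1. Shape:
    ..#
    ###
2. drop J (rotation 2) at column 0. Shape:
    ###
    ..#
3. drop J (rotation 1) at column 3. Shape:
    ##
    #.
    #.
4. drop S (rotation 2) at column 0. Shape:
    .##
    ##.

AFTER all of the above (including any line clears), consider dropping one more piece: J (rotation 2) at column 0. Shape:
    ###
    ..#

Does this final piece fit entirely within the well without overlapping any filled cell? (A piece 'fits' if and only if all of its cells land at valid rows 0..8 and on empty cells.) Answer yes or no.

Drop 1: L rot0 at col 1 lands with bottom-row=0; cleared 0 line(s) (total 0); column heights now [0 1 1 2 0 0], max=2
Drop 2: J rot2 at col 0 lands with bottom-row=1; cleared 0 line(s) (total 0); column heights now [3 3 3 2 0 0], max=3
Drop 3: J rot1 at col 3 lands with bottom-row=2; cleared 0 line(s) (total 0); column heights now [3 3 3 5 5 0], max=5
Drop 4: S rot2 at col 0 lands with bottom-row=3; cleared 0 line(s) (total 0); column heights now [4 5 5 5 5 0], max=5
Test piece J rot2 at col 0 (width 3): heights before test = [4 5 5 5 5 0]; fits = True

Answer: yes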